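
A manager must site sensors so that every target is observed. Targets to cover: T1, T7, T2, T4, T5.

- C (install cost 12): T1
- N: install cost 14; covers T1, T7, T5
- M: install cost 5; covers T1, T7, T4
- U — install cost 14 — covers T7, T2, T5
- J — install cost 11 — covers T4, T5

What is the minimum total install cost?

Choose M and U: together they cover T1, T7, T2, T4, T5 — every target.
Total install cost: 5 + 14 = 19.
No cover costs less than 19.

19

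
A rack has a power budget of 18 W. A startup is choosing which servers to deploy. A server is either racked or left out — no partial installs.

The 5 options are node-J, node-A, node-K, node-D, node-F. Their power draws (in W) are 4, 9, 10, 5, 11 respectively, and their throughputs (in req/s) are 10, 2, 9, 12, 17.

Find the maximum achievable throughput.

29

This is a 0-1 knapsack instance.
node-D + node-F: power draw 5 + 11 = 16 ≤ 18, throughput 12 + 17 = 29.
node-J + node-A + node-D: power draw 4 + 9 + 5 = 18 ≤ 18, throughput 10 + 2 + 12 = 24.
node-J + node-F: power draw 4 + 11 = 15 ≤ 18, throughput 10 + 17 = 27.
Best is node-D and node-F with total throughput 29.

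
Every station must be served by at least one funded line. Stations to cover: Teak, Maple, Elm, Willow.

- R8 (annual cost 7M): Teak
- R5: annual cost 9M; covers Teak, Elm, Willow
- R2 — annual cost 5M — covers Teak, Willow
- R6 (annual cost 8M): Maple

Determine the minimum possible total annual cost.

17

The greedy cost-per-new-station heuristic would pick R2, R6, and R5 for 22, but a cheaper cover exists.
Choose R5 and R6: together they cover Teak, Maple, Elm, Willow — every station.
Total annual cost: 9 + 8 = 17.
No cover costs less than 17.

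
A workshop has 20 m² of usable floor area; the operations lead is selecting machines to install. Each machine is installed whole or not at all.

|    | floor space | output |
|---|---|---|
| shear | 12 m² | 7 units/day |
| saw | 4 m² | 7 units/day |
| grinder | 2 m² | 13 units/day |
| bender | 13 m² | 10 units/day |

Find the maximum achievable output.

30

shear + saw + grinder: floor space 12 + 4 + 2 = 18 ≤ 20, output 7 + 7 + 13 = 27.
grinder + bender: floor space 2 + 13 = 15 ≤ 20, output 13 + 10 = 23.
saw + grinder + bender: floor space 4 + 2 + 13 = 19 ≤ 20, output 7 + 13 + 10 = 30.
Best is saw, grinder, and bender with total output 30.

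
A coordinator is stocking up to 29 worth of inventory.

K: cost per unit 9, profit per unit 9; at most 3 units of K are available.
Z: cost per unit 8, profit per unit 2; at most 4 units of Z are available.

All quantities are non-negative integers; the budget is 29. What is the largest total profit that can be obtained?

27

3×K: cost 27 ≤ 29, profit 3·9 = 27.
2×K and 1×Z: cost 26 ≤ 29, profit 2·9 + 1·2 = 20.
Best is 27.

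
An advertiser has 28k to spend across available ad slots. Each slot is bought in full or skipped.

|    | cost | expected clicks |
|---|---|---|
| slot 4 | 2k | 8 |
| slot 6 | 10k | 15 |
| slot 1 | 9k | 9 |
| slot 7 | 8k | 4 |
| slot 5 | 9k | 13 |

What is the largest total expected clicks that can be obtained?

Treat it as a binary knapsack problem.
Take slot 6, slot 1, and slot 5: cost 10 + 9 + 9 = 28 ≤ 28, expected clicks 15 + 9 + 13 = 37.
No other feasible combination does better.

37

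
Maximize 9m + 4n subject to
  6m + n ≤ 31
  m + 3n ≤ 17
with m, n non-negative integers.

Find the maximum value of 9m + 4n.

(m,n)=(4,4): 6·4+1·4=28≤31, 1·4+3·4=16≤17, objective 52.
(m,n)=(4,3): 6·4+1·3=27≤31, 1·4+3·3=13≤17, objective 48.
(m,n)=(3,4): 6·3+1·4=22≤31, 1·3+3·4=15≤17, objective 43.
No feasible integer point exceeds 52.

52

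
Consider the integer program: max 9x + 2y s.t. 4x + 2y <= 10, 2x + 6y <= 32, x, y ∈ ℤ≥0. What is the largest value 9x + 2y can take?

(x,y)=(2,1): 4·2+2·1=10≤10, 2·2+6·1=10≤32, objective 20.
(x,y)=(2,0): 4·2+2·0=8≤10, 2·2+6·0=4≤32, objective 18.
(x,y)=(1,2): 4·1+2·2=8≤10, 2·1+6·2=14≤32, objective 13.
No feasible integer point exceeds 20.

20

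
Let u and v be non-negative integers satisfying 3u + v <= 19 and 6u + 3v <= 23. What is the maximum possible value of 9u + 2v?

29

Relaxing integrality, the LP optimum is 34.50 at (u,v) = (3.83, 0), which is not an integer point.
(u,v)=(3,1): 3·3+1·1=10≤19, 6·3+3·1=21≤23, objective 29.
(u,v)=(3,0): 3·3+1·0=9≤19, 6·3+3·0=18≤23, objective 27.
The best lattice point is (3,1), giving 29.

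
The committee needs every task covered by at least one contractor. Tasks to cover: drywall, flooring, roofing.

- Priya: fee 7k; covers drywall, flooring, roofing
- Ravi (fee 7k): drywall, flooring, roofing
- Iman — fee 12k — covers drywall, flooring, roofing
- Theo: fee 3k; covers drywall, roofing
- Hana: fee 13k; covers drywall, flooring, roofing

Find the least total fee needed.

7

Priya alone covers drywall, flooring, roofing — every task.
Total fee: 7.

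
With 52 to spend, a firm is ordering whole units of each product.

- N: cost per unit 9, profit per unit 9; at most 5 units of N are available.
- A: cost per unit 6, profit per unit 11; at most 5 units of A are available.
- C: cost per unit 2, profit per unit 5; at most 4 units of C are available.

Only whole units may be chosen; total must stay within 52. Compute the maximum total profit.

84

This is a bounded integer knapsack.
1×N, 5×A, and 4×C: cost 47 ≤ 52, profit 1·9 + 5·11 + 4·5 = 84.
2×N, 5×A, and 2×C: cost 52 ≤ 52, profit 2·9 + 5·11 + 2·5 = 83.
Best is 84.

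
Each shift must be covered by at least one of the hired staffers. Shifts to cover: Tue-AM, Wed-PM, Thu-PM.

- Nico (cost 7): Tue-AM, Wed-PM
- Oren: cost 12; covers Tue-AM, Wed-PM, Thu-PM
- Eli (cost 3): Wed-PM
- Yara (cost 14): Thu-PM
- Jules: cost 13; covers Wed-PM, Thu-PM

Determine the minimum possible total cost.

12

The greedy cost-per-new-shift heuristic would pick Eli and Oren for 15, but a cheaper cover exists.
Oren alone covers Tue-AM, Wed-PM, Thu-PM — every shift.
Total cost: 12.
No cover costs less than 12.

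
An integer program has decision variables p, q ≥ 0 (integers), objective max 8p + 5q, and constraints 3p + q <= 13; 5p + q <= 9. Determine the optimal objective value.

45

(p,q)=(0,9) is feasible, giving 45.
(p,q)=(0,8) is feasible, giving 40.
No feasible integer point exceeds 45.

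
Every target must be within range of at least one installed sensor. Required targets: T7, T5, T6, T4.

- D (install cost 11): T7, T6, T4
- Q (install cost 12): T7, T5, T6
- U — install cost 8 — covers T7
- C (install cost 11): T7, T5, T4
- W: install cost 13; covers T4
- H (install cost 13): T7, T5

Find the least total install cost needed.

Choose D and C: together they cover T7, T5, T6, T4 — every target.
Total install cost: 11 + 11 = 22.

22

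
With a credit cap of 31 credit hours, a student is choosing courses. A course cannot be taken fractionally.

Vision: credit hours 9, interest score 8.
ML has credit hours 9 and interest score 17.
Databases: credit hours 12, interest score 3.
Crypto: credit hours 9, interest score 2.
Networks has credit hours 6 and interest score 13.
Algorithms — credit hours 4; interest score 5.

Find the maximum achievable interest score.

Treat it as a binary knapsack problem.
Take Vision, ML, Networks, and Algorithms: credit hours 9 + 9 + 6 + 4 = 28 ≤ 31, interest score 8 + 17 + 13 + 5 = 43.
No other feasible combination does better.

43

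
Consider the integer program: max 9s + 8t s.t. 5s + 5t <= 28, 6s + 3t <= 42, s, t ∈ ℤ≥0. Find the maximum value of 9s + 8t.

Relaxing integrality, the LP optimum is 50.40 at (s,t) = (5.6, 0), which is not an integer point.
(s,t)=(5,0): 5·5+5·0=25≤28, 6·5+3·0=30≤42, objective 45.
(s,t)=(4,1): 5·4+5·1=25≤28, 6·4+3·1=27≤42, objective 44.
(s,t)=(4,0): 5·4+5·0=20≤28, 6·4+3·0=24≤42, objective 36.
No feasible integer point exceeds 45.

45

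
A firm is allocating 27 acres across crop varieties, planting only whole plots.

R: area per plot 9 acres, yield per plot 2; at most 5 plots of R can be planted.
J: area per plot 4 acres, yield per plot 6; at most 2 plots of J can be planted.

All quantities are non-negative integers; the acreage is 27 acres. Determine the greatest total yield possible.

16

This is a bounded integer knapsack.
2×R and 2×J: area 26 ≤ 27, yield 2·2 + 2·6 = 16.
1×R and 2×J: area 17 ≤ 27, yield 1·2 + 2·6 = 14.
Best is 16.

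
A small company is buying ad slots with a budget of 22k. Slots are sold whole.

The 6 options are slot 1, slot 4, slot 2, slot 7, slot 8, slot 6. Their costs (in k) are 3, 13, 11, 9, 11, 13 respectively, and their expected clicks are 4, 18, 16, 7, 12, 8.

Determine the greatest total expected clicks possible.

28

Allowing fractional choices, the relaxed optimum would be about 31.2, but ad slots are indivisible.
slot 2 + slot 8: cost 11 + 11 = 22 ≤ 22, expected clicks 16 + 12 = 28.
slot 4 + slot 7: cost 13 + 9 = 22 ≤ 22, expected clicks 18 + 7 = 25.
slot 2 + slot 7: cost 11 + 9 = 20 ≤ 22, expected clicks 16 + 7 = 23.
Best is slot 2 and slot 8 with total expected clicks 28.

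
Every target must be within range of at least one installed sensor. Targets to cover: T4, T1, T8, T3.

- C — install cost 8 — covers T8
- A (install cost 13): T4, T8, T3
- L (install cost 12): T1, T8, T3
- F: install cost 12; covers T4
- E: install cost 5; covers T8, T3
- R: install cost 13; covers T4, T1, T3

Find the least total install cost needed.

18

Choose E and R: together they cover T4, T1, T8, T3 — every target.
Total install cost: 5 + 13 = 18.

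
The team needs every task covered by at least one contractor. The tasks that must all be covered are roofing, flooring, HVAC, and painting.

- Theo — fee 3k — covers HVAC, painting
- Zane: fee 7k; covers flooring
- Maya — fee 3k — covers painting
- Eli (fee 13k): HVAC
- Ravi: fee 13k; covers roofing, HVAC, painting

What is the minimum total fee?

20

This is a weighted set-cover instance.
The greedy cost-per-new-task heuristic would pick Theo, Zane, and Ravi for 23, but a cheaper cover exists.
Choose Zane and Ravi: together they cover roofing, flooring, HVAC, painting — every task.
Total fee: 7 + 13 = 20.
No cover costs less than 20.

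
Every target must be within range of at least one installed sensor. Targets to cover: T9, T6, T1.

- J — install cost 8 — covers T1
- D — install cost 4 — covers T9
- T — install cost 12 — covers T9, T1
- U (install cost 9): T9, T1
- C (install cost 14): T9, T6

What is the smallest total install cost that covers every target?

The greedy cost-per-new-target heuristic would pick D, J, and C for 26, but a cheaper cover exists.
Choose J and C: together they cover T9, T6, T1 — every target.
Total install cost: 8 + 14 = 22.
No cover costs less than 22.

22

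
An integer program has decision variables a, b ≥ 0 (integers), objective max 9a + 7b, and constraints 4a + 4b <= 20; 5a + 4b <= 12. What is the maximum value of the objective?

21

(a,b)=(0,3): 4·0+4·3=12≤20, 5·0+4·3=12≤12, objective 21.
(a,b)=(2,0): 4·2+4·0=8≤20, 5·2+4·0=10≤12, objective 18.
The best lattice point is (0,3), giving 21.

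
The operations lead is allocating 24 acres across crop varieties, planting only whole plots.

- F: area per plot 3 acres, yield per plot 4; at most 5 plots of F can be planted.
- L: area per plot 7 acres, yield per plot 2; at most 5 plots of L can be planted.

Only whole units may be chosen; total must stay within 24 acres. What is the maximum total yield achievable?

22

5×F and 1×L: area 22 ≤ 24, yield 5·4 + 1·2 = 22.
5×F: area 15 ≤ 24, yield 5·4 = 20.
Best is 22.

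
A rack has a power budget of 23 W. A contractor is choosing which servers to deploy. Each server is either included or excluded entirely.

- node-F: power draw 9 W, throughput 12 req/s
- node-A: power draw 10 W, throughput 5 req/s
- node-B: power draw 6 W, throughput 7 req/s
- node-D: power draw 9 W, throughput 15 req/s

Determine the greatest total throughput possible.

27

Take node-F and node-D: power draw 9 + 9 = 18 ≤ 23, throughput 12 + 15 = 27.
No other feasible combination does better.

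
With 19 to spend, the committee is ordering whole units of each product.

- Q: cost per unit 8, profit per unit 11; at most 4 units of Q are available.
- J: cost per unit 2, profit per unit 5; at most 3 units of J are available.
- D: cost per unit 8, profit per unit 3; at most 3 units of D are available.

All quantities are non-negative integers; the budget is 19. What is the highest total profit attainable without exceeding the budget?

J has the best ratio (5/2); taking only J gives at most 3×5 = 15 (stopped by the supply cap of 3).
Mixing does better — 2×Q and 1×J: cost 18 ≤ 19, profit 2·11 + 1·5 = 27.

27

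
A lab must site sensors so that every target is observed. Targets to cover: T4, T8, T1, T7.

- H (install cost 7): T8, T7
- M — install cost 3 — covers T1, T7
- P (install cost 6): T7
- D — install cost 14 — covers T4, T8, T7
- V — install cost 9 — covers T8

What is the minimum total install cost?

This is an integer covering problem.
The greedy cost-per-new-target heuristic would pick M, H, and D for 24, but a cheaper cover exists.
Choose M and D: together they cover T4, T8, T1, T7 — every target.
Total install cost: 3 + 14 = 17.
No cover costs less than 17.

17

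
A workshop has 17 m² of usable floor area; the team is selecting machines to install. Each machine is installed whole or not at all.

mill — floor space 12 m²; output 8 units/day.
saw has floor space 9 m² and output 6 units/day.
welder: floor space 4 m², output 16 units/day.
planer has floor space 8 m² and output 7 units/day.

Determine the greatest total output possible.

24

Allowing fractional choices, the relaxed optimum would be about 26.3, but machines are indivisible.
welder + planer: floor space 4 + 8 = 12 ≤ 17, output 16 + 7 = 23.
saw + welder: floor space 9 + 4 = 13 ≤ 17, output 6 + 16 = 22.
mill + welder: floor space 12 + 4 = 16 ≤ 17, output 8 + 16 = 24.
Best is mill and welder with total output 24.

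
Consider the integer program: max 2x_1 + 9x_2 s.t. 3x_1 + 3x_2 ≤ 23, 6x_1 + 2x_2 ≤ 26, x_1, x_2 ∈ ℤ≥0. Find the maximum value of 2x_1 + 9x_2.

63

Relaxing integrality, the LP optimum is 69.00 at (x_1,x_2) = (0, 7.67), which is not an integer point.
(x_1,x_2)=(0,7): 3·0+3·7=21≤23, 6·0+2·7=14≤26, objective 63.
(x_1,x_2)=(1,6): 3·1+3·6=21≤23, 6·1+2·6=18≤26, objective 56.
The best lattice point is (0,7), giving 63.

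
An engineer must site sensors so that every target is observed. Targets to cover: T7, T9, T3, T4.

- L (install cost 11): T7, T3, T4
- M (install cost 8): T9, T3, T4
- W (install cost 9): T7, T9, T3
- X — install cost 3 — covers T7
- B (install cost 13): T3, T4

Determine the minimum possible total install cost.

11

Choose M and X: together they cover T7, T9, T3, T4 — every target.
Total install cost: 8 + 3 = 11.
No cover costs less than 11.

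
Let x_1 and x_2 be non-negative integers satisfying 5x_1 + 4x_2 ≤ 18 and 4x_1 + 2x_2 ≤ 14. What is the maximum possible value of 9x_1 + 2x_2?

27

The continuous relaxation peaks at (3.5, 0) with value 31.50; rounding to a feasible lattice point costs some objective.
(x_1,x_2)=(3,0): 5·3+4·0=15≤18, 4·3+2·0=12≤14, objective 27.
(x_1,x_2)=(2,1): 5·2+4·1=14≤18, 4·2+2·1=10≤14, objective 20.
(x_1,x_2)=(2,0): 5·2+4·0=10≤18, 4·2+2·0=8≤14, objective 18.
The best lattice point is (3,0), giving 27.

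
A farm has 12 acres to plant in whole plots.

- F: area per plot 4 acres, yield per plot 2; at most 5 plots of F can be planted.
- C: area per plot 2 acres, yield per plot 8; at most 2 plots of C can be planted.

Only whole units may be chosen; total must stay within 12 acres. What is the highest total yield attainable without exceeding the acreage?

C has the best ratio (8/2); taking only C gives at most 2×8 = 16 (stopped by the supply cap of 2).
Mixing does better — 2×F and 2×C: area 12 ≤ 12, yield 2·2 + 2·8 = 20.

20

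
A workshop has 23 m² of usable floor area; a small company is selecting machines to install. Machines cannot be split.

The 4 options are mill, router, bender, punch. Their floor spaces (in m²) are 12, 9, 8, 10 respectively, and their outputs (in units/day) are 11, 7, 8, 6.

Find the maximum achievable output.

19

This is an integer program with binary decision variables.
Take mill and bender: floor space 12 + 8 = 20 ≤ 23, output 11 + 8 = 19.
No other feasible combination does better.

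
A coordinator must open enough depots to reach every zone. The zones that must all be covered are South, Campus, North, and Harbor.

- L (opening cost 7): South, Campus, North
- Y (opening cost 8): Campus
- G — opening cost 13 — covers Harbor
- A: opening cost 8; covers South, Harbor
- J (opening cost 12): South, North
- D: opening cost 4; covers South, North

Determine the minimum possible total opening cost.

Choose L and A: together they cover South, Campus, North, Harbor — every zone.
Total opening cost: 7 + 8 = 15.

15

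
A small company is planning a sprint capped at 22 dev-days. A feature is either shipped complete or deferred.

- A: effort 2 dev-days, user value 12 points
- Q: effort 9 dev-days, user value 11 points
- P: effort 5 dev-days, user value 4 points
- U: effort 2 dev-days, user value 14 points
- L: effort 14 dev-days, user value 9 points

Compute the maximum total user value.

41

A + Q + U: effort 2 + 9 + 2 = 13 ≤ 22, user value 12 + 11 + 14 = 37.
A + Q + P + U: effort 2 + 9 + 5 + 2 = 18 ≤ 22, user value 12 + 11 + 4 + 14 = 41.
Best is A, Q, P, and U with total user value 41.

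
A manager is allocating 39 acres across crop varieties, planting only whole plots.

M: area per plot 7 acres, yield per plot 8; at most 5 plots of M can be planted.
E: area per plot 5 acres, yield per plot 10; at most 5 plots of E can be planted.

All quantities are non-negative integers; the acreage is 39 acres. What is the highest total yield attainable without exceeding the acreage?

E has the best ratio (10/5); taking only E gives at most 5×10 = 50 (stopped by the supply cap of 5).
Mixing does better — 2×M and 5×E: area 39 ≤ 39, yield 2·8 + 5·10 = 66.

66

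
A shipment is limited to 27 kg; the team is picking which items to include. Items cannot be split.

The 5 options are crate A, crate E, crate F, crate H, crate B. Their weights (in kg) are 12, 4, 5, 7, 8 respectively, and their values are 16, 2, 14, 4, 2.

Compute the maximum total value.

Allowing fractional choices, the relaxed optimum would be about 35.5, but items are indivisible.
crate A + crate E + crate F: weight 12 + 4 + 5 = 21 ≤ 27, value 16 + 2 + 14 = 32.
crate A + crate F + crate H: weight 12 + 5 + 7 = 24 ≤ 27, value 16 + 14 + 4 = 34.
crate A + crate F + crate B: weight 12 + 5 + 8 = 25 ≤ 27, value 16 + 14 + 2 = 32.
Best is crate A, crate F, and crate H with total value 34.

34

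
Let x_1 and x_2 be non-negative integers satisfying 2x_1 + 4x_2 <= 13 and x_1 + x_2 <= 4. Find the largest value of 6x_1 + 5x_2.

(x_1,x_2)=(4,0): 2·4+4·0=8≤13, 1·4+1·0=4≤4, objective 24.
(x_1,x_2)=(3,1): 2·3+4·1=10≤13, 1·3+1·1=4≤4, objective 23.
(x_1,x_2)=(3,0): 2·3+4·0=6≤13, 1·3+1·0=3≤4, objective 18.
Maximum is 24 at (x_1,x_2)=(4,0).

24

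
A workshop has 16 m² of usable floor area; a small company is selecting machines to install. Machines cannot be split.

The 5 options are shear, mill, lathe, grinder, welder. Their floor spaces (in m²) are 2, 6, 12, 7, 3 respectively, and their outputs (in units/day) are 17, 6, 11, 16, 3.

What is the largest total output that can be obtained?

This is an integer program with binary decision variables.
Allowing fractional choices, the relaxed optimum would be about 40.0, but machines are indivisible.
shear + grinder: floor space 2 + 7 = 9 ≤ 16, output 17 + 16 = 33.
shear + mill + grinder: floor space 2 + 6 + 7 = 15 ≤ 16, output 17 + 6 + 16 = 39.
shear + grinder + welder: floor space 2 + 7 + 3 = 12 ≤ 16, output 17 + 16 + 3 = 36.
Best is shear, mill, and grinder with total output 39.

39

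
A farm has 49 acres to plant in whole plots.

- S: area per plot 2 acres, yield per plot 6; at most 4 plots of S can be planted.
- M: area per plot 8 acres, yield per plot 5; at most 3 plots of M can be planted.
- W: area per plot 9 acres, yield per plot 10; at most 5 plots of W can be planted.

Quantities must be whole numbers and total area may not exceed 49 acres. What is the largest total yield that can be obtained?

64

S has the best ratio (6/2); taking only S gives at most 4×6 = 24 (stopped by the supply cap of 4).
Mixing does better — 4×S and 4×W: area 44 ≤ 49, yield 4·6 + 4·10 = 64.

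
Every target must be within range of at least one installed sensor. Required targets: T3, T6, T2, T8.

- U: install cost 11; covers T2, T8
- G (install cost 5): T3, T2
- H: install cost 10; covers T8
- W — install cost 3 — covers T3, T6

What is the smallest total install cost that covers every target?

This is an integer covering problem.
Choose U and W: together they cover T3, T6, T2, T8 — every target.
Total install cost: 11 + 3 = 14.

14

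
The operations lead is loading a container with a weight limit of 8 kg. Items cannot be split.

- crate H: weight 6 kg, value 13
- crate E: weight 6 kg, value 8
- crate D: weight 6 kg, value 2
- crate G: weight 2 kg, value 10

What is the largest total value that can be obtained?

23

crate H + crate G: weight 6 + 2 = 8 ≤ 8, value 13 + 10 = 23.
crate E + crate G: weight 6 + 2 = 8 ≤ 8, value 8 + 10 = 18.
Best is crate H and crate G with total value 23.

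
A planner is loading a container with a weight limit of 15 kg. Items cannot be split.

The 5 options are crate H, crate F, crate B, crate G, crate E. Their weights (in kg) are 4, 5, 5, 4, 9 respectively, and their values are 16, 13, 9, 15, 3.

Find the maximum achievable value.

44

Treat it as a binary knapsack problem.
Allowing fractional choices, the relaxed optimum would be about 47.6, but items are indivisible.
crate H + crate F + crate G: weight 4 + 5 + 4 = 13 ≤ 15, value 16 + 13 + 15 = 44.
crate H + crate B + crate G: weight 4 + 5 + 4 = 13 ≤ 15, value 16 + 9 + 15 = 40.
Best is crate H, crate F, and crate G with total value 44.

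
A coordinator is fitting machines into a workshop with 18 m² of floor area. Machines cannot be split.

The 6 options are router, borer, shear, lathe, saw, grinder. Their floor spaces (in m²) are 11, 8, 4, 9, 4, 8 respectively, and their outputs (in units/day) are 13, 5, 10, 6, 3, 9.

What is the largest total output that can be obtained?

Treat it as a binary knapsack problem.
Allowing fractional choices, the relaxed optimum would be about 26.4, but machines are indivisible.
router + shear: floor space 11 + 4 = 15 ≤ 18, output 13 + 10 = 23.
shear + saw + grinder: floor space 4 + 4 + 8 = 16 ≤ 18, output 10 + 3 + 9 = 22.
shear + grinder: floor space 4 + 8 = 12 ≤ 18, output 10 + 9 = 19.
Best is router and shear with total output 23.

23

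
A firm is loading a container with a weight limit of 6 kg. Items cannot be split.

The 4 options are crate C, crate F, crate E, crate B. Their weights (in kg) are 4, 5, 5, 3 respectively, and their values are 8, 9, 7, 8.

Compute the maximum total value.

crate B: weight 3 ≤ 6, value 8.
crate C: weight 4 ≤ 6, value 8.
crate F: weight 5 ≤ 6, value 9.
Best is crate F with total value 9.

9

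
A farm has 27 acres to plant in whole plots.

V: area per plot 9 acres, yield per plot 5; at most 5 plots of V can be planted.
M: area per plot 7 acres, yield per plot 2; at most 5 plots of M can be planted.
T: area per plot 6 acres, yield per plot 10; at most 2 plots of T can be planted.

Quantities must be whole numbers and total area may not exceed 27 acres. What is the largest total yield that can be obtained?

T has the best ratio (10/6); taking only T gives at most 2×10 = 20 (stopped by the supply cap of 2).
Mixing does better — 1×V and 2×T: area 21 ≤ 27, yield 1·5 + 2·10 = 25.

25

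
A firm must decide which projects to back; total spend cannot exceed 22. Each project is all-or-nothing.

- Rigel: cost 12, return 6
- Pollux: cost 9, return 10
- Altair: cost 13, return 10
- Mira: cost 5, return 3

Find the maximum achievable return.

20

Pollux + Altair: cost 9 + 13 = 22 ≤ 22, return 10 + 10 = 20.
Rigel + Pollux: cost 12 + 9 = 21 ≤ 22, return 6 + 10 = 16.
Best is Pollux and Altair with total return 20.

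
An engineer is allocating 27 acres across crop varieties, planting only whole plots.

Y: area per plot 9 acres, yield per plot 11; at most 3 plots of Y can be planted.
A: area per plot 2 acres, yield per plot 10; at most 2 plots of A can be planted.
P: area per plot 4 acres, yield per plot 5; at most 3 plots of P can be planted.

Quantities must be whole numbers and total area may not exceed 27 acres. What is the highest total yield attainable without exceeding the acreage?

A has the best ratio (10/2); taking only A gives at most 2×10 = 20 (stopped by the supply cap of 2).
Mixing does better — 2×Y, 2×A, and 1×P: area 26 ≤ 27, yield 2·11 + 2·10 + 1·5 = 47.

47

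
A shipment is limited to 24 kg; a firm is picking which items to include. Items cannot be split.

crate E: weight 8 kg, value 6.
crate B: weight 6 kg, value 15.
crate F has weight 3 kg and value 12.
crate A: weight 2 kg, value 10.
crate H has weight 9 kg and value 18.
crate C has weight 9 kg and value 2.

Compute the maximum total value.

crate B + crate F + crate H: weight 6 + 3 + 9 = 18 ≤ 24, value 15 + 12 + 18 = 45.
crate E + crate F + crate A + crate H: weight 8 + 3 + 2 + 9 = 22 ≤ 24, value 6 + 12 + 10 + 18 = 46.
crate B + crate F + crate A + crate H: weight 6 + 3 + 2 + 9 = 20 ≤ 24, value 15 + 12 + 10 + 18 = 55.
Best is crate B, crate F, crate A, and crate H with total value 55.

55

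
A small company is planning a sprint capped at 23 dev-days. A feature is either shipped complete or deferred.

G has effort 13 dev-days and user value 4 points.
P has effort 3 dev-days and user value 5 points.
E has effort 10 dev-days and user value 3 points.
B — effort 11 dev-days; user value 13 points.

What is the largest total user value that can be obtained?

Treat it as a binary knapsack problem.
E + B: effort 10 + 11 = 21 ≤ 23, user value 3 + 13 = 16.
P + B: effort 3 + 11 = 14 ≤ 23, user value 5 + 13 = 18.
B: effort 11 ≤ 23, user value 13.
Best is P and B with total user value 18.

18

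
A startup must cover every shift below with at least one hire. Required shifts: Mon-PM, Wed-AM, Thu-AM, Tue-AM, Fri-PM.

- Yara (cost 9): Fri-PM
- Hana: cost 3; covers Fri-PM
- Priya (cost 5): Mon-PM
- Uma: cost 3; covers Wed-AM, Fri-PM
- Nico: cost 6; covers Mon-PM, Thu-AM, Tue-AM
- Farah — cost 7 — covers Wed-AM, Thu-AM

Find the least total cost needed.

Choose Uma and Nico: together they cover Mon-PM, Wed-AM, Thu-AM, Tue-AM, Fri-PM — every shift.
Total cost: 3 + 6 = 9.
No cover costs less than 9.

9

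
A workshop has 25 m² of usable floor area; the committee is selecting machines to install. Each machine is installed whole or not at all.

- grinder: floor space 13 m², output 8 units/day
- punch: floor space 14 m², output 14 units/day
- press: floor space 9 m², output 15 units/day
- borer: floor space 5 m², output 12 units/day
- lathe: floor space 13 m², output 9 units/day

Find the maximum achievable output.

29

Allowing fractional choices, the relaxed optimum would be about 38.0, but machines are indivisible.
press + borer: floor space 9 + 5 = 14 ≤ 25, output 15 + 12 = 27.
punch + press: floor space 14 + 9 = 23 ≤ 25, output 14 + 15 = 29.
Best is punch and press with total output 29.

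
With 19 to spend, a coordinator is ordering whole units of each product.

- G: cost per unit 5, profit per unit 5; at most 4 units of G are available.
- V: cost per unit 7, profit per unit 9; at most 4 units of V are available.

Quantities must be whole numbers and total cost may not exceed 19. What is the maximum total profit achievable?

23

Take 1×G and 2×V: cost 19 ≤ 19, profit 1·5 + 2·9 = 23.
No other integer combination yields more.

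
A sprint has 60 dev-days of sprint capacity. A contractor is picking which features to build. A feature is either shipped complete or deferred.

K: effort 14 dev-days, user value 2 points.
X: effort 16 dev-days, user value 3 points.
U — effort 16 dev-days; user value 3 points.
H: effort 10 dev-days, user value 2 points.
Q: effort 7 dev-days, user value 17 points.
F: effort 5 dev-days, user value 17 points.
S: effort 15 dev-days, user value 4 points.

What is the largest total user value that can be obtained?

44

U + H + Q + F + S: effort 16 + 10 + 7 + 5 + 15 = 53 ≤ 60, user value 3 + 2 + 17 + 17 + 4 = 43.
X + H + Q + F + S: effort 16 + 10 + 7 + 5 + 15 = 53 ≤ 60, user value 3 + 2 + 17 + 17 + 4 = 43.
X + U + Q + F + S: effort 16 + 16 + 7 + 5 + 15 = 59 ≤ 60, user value 3 + 3 + 17 + 17 + 4 = 44.
Best is X, U, Q, F, and S with total user value 44.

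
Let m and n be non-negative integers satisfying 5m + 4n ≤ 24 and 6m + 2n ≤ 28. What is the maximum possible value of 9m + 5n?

41

(m,n)=(4,1): 5·4+4·1=24≤24, 6·4+2·1=26≤28, objective 41.
(m,n)=(3,2): 5·3+4·2=23≤24, 6·3+2·2=22≤28, objective 37.
(m,n)=(4,0): 5·4+4·0=20≤24, 6·4+2·0=24≤28, objective 36.
No feasible integer point exceeds 41.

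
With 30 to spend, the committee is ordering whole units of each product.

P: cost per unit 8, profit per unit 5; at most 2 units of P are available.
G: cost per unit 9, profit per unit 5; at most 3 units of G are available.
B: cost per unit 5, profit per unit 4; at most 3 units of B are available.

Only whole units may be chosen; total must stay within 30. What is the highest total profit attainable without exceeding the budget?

This is a bounded integer knapsack.
Take 2×P, 1×G, and 1×B: cost 30 ≤ 30, profit 2·5 + 1·5 + 1·4 = 19.
No other integer combination yields more.

19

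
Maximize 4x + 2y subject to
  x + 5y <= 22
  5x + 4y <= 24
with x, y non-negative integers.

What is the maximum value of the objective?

18

(x,y)=(4,1) is feasible, giving 18.
(x,y)=(4,0) is feasible, giving 16.
(x,y)=(3,2) is feasible, giving 16.
The best lattice point is (4,1), giving 18.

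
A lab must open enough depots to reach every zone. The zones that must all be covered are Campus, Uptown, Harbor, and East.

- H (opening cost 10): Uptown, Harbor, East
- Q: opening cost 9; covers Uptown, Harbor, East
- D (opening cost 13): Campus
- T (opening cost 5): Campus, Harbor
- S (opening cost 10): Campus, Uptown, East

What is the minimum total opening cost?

Choose Q and T: together they cover Campus, Uptown, Harbor, East — every zone.
Total opening cost: 9 + 5 = 14.
No cover costs less than 14.

14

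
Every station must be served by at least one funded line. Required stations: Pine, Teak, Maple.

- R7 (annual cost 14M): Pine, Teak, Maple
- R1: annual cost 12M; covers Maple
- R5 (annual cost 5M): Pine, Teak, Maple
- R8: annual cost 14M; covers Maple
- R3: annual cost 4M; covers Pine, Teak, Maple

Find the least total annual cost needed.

R3 alone covers Pine, Teak, Maple — every station.
Total annual cost: 4.

4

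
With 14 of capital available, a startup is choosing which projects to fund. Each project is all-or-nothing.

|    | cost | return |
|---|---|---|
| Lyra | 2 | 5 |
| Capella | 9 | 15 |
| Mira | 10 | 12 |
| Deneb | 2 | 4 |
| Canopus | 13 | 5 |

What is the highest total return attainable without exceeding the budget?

24

Allowing fractional choices, the relaxed optimum would be about 25.2, but projects are indivisible.
Lyra + Mira + Deneb: cost 2 + 10 + 2 = 14 ≤ 14, return 5 + 12 + 4 = 21.
Lyra + Capella: cost 2 + 9 = 11 ≤ 14, return 5 + 15 = 20.
Lyra + Capella + Deneb: cost 2 + 9 + 2 = 13 ≤ 14, return 5 + 15 + 4 = 24.
Best is Lyra, Capella, and Deneb with total return 24.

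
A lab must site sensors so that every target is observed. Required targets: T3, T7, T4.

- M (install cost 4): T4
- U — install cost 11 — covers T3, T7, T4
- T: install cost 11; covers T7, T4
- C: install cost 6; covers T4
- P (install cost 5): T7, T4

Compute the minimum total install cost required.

11

This is a weighted set-cover instance.
The greedy cost-per-new-target heuristic would pick P and U for 16, but a cheaper cover exists.
U alone covers T3, T7, T4 — every target.
Total install cost: 11.
No cover costs less than 11.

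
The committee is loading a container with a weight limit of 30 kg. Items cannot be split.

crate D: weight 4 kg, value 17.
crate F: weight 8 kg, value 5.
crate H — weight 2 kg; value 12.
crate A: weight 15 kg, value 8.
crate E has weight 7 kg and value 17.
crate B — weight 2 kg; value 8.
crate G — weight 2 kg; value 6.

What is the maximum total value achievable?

Allowing fractional choices, the relaxed optimum would be about 67.7, but items are indivisible.
crate D + crate F + crate H + crate E + crate B + crate G: weight 4 + 8 + 2 + 7 + 2 + 2 = 25 ≤ 30, value 17 + 5 + 12 + 17 + 8 + 6 = 65.
crate D + crate H + crate A + crate E + crate B: weight 4 + 2 + 15 + 7 + 2 = 30 ≤ 30, value 17 + 12 + 8 + 17 + 8 = 62.
Best is crate D, crate F, crate H, crate E, crate B, and crate G with total value 65.

65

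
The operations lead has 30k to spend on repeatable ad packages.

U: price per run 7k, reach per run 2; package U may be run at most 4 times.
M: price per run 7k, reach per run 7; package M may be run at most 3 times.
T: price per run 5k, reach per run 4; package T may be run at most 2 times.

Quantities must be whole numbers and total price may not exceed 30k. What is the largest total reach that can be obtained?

M has the best ratio (7/7); taking only M gives at most 3×7 = 21 (stopped by the supply cap of 3).
Mixing does better — 3×M and 1×T: price 26 ≤ 30, reach 3·7 + 1·4 = 25.

25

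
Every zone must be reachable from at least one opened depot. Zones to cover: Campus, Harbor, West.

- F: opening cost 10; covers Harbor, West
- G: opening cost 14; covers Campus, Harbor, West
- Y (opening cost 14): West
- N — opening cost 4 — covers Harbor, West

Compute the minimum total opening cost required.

14

This is a weighted set-cover instance.
G alone covers Campus, Harbor, West — every zone.
Total opening cost: 14.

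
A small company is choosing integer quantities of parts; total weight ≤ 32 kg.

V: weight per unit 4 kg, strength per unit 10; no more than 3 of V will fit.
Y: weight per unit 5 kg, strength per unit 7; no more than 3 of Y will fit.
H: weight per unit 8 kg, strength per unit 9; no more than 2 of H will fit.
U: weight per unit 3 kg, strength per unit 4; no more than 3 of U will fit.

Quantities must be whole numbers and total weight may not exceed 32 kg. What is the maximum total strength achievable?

56

V has the best ratio (10/4); taking only V gives at most 3×10 = 30 (stopped by the supply cap of 3).
Mixing does better — 3×V, 2×Y, and 3×U: weight 31 ≤ 32, strength 3·10 + 2·7 + 3·4 = 56.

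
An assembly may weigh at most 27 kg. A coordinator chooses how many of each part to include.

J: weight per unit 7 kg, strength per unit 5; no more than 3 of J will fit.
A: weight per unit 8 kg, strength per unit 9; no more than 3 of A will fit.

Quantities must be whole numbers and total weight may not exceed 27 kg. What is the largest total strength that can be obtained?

This is a bounded integer knapsack.
Take 3×A: weight 24 ≤ 27, strength 3·9 = 27.
A has the best ratio (9/8) and is taken to its limit of 3; remaining capacity is filled optimally with the others.

27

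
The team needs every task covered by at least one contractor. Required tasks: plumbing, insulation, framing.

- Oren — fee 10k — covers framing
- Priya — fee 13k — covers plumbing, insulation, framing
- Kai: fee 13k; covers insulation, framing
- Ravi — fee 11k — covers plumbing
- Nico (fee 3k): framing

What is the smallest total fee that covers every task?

The greedy cost-per-new-task heuristic would pick Nico and Priya for 16, but a cheaper cover exists.
Priya alone covers plumbing, insulation, framing — every task.
Total fee: 13.
No cover costs less than 13.

13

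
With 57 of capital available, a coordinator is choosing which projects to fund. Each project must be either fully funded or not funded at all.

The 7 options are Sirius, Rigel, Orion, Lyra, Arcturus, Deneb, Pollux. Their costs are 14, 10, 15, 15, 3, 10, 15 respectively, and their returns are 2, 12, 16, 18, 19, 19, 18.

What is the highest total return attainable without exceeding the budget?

Rigel + Orion + Arcturus + Deneb + Pollux: cost 10 + 15 + 3 + 10 + 15 = 53 ≤ 57, return 12 + 16 + 19 + 19 + 18 = 84.
Rigel + Lyra + Arcturus + Deneb + Pollux: cost 10 + 15 + 3 + 10 + 15 = 53 ≤ 57, return 12 + 18 + 19 + 19 + 18 = 86.
Rigel + Orion + Lyra + Arcturus + Deneb: cost 10 + 15 + 15 + 3 + 10 = 53 ≤ 57, return 12 + 16 + 18 + 19 + 19 = 84.
Best is Rigel, Lyra, Arcturus, Deneb, and Pollux with total return 86.

86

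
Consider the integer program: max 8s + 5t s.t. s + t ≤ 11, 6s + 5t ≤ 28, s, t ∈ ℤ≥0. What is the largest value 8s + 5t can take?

The continuous relaxation peaks at (4.67, 0) with value 37.33; rounding to a feasible lattice point costs some objective.
(s,t)=(3,2) is feasible, giving 34.
(s,t)=(4,0) is feasible, giving 32.
(s,t)=(2,3) is feasible, giving 31.
Maximum is 34 at (s,t)=(3,2).

34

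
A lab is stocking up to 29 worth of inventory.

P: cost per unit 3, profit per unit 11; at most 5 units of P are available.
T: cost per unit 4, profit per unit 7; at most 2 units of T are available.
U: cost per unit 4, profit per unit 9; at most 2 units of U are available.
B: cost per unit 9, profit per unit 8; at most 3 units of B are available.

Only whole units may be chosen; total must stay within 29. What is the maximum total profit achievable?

80

Take 5×P, 1×T, and 2×U: cost 27 ≤ 29, profit 5·11 + 1·7 + 2·9 = 80.
P has the best ratio (11/3) and is taken to its limit of 5; remaining capacity is filled optimally with the others.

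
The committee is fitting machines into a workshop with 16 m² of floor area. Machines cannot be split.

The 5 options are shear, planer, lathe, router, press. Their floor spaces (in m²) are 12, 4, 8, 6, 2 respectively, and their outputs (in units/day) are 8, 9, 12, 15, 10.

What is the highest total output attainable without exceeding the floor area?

Allowing fractional choices, the relaxed optimum would be about 40.0, but machines are indivisible.
planer + lathe + press: floor space 4 + 8 + 2 = 14 ≤ 16, output 9 + 12 + 10 = 31.
planer + router + press: floor space 4 + 6 + 2 = 12 ≤ 16, output 9 + 15 + 10 = 34.
lathe + router + press: floor space 8 + 6 + 2 = 16 ≤ 16, output 12 + 15 + 10 = 37.
Best is lathe, router, and press with total output 37.

37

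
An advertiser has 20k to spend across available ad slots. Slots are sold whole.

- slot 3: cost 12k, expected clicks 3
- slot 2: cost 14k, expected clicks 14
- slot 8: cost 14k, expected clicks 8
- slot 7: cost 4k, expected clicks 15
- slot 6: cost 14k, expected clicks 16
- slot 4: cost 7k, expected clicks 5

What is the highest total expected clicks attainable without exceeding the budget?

31

Allowing fractional choices, the relaxed optimum would be about 33.0, but ad slots are indivisible.
slot 8 + slot 7: cost 14 + 4 = 18 ≤ 20, expected clicks 8 + 15 = 23.
slot 7 + slot 6: cost 4 + 14 = 18 ≤ 20, expected clicks 15 + 16 = 31.
slot 2 + slot 7: cost 14 + 4 = 18 ≤ 20, expected clicks 14 + 15 = 29.
Best is slot 7 and slot 6 with total expected clicks 31.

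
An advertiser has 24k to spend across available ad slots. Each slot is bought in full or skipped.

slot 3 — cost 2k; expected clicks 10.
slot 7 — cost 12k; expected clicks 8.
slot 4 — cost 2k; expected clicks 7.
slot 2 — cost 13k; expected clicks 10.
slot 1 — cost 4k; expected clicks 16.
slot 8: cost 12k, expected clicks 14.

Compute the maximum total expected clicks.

47

Treat it as a binary knapsack problem.
slot 3 + slot 4 + slot 2 + slot 1: cost 2 + 2 + 13 + 4 = 21 ≤ 24, expected clicks 10 + 7 + 10 + 16 = 43.
slot 3 + slot 7 + slot 4 + slot 1: cost 2 + 12 + 2 + 4 = 20 ≤ 24, expected clicks 10 + 8 + 7 + 16 = 41.
slot 3 + slot 4 + slot 1 + slot 8: cost 2 + 2 + 4 + 12 = 20 ≤ 24, expected clicks 10 + 7 + 16 + 14 = 47.
Best is slot 3, slot 4, slot 1, and slot 8 with total expected clicks 47.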